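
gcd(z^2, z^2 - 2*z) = z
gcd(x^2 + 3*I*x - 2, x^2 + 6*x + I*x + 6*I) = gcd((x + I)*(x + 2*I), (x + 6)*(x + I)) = x + I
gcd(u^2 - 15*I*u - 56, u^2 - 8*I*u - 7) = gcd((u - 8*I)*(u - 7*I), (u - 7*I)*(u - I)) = u - 7*I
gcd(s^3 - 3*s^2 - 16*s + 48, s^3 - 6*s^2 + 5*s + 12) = s^2 - 7*s + 12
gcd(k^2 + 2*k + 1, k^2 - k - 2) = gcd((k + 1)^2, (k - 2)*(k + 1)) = k + 1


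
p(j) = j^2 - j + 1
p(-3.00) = 13.00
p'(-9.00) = -19.00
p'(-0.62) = -2.24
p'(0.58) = 0.16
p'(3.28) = 5.56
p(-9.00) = 91.00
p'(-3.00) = -7.00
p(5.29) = 23.69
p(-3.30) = 15.19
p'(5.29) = 9.58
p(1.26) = 1.33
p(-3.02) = 13.14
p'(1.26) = 1.52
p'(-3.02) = -7.04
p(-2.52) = 9.87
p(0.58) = 0.76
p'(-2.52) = -6.04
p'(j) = 2*j - 1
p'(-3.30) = -7.60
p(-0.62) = 2.00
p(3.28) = 8.48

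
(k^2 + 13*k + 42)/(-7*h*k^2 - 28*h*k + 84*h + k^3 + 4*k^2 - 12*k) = (-k - 7)/(7*h*k - 14*h - k^2 + 2*k)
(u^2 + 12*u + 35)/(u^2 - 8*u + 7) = (u^2 + 12*u + 35)/(u^2 - 8*u + 7)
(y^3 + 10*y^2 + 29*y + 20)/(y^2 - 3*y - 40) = (y^2 + 5*y + 4)/(y - 8)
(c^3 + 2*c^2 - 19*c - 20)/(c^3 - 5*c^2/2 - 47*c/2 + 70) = 2*(c + 1)/(2*c - 7)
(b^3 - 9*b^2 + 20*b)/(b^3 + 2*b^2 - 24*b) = (b - 5)/(b + 6)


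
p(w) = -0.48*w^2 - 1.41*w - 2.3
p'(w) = -0.96*w - 1.41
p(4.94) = -20.98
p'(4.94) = -6.15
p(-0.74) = -1.52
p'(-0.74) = -0.70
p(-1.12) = -1.32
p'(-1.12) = -0.33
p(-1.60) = -1.27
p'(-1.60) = 0.13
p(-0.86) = -1.44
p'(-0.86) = -0.58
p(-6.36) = -12.75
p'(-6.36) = 4.70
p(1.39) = -5.19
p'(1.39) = -2.74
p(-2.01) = -1.41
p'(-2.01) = 0.52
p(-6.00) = -11.12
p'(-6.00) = 4.35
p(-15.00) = -89.15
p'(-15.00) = 12.99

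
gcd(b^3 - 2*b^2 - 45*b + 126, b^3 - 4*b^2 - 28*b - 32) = 1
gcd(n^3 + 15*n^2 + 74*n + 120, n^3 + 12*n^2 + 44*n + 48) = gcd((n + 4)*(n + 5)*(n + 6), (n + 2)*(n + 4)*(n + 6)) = n^2 + 10*n + 24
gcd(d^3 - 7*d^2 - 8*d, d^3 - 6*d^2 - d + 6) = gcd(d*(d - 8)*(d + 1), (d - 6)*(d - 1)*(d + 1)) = d + 1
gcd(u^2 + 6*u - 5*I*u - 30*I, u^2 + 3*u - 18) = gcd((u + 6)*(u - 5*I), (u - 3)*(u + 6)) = u + 6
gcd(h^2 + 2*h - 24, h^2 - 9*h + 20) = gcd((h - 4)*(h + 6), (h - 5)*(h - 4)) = h - 4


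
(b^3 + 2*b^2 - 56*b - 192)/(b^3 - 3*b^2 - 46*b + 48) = (b + 4)/(b - 1)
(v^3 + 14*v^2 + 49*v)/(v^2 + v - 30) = v*(v^2 + 14*v + 49)/(v^2 + v - 30)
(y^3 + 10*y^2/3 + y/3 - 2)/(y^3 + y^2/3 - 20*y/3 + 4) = (y + 1)/(y - 2)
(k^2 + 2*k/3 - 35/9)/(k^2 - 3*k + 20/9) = (3*k + 7)/(3*k - 4)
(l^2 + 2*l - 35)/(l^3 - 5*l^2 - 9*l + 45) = (l + 7)/(l^2 - 9)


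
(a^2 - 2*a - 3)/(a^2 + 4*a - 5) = (a^2 - 2*a - 3)/(a^2 + 4*a - 5)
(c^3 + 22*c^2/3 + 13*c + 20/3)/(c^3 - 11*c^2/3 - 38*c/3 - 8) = (c + 5)/(c - 6)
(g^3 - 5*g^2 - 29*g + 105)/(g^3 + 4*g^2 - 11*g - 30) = (g - 7)/(g + 2)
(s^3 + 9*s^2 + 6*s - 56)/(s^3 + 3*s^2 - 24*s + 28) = (s + 4)/(s - 2)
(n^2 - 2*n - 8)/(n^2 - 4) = (n - 4)/(n - 2)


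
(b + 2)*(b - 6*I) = b^2 + 2*b - 6*I*b - 12*I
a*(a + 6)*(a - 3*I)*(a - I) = a^4 + 6*a^3 - 4*I*a^3 - 3*a^2 - 24*I*a^2 - 18*a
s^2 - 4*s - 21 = (s - 7)*(s + 3)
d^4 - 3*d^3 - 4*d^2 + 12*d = d*(d - 3)*(d - 2)*(d + 2)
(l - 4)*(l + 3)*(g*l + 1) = g*l^3 - g*l^2 - 12*g*l + l^2 - l - 12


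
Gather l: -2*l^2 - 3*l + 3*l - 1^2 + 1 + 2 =2 - 2*l^2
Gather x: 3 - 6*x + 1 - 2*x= 4 - 8*x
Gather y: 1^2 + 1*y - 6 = y - 5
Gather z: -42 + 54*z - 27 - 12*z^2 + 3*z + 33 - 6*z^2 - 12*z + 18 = -18*z^2 + 45*z - 18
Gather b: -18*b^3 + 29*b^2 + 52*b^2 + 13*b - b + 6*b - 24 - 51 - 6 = -18*b^3 + 81*b^2 + 18*b - 81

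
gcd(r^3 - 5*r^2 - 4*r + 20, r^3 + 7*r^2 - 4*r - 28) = r^2 - 4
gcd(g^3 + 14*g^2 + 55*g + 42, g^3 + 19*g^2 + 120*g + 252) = g^2 + 13*g + 42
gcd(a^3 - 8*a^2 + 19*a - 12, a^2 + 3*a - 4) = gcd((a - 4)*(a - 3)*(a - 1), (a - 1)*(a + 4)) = a - 1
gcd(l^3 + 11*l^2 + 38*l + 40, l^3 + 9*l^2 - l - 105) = l + 5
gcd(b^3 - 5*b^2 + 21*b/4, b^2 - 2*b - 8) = 1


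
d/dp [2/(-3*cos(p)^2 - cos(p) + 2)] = -2*(6*cos(p) + 1)*sin(p)/(3*cos(p)^2 + cos(p) - 2)^2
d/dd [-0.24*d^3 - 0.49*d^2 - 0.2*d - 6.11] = -0.72*d^2 - 0.98*d - 0.2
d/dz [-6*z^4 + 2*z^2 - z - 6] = -24*z^3 + 4*z - 1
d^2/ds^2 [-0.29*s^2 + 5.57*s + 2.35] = -0.580000000000000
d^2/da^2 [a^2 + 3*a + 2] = 2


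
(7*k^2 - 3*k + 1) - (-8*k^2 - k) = 15*k^2 - 2*k + 1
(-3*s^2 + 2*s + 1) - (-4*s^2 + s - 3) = s^2 + s + 4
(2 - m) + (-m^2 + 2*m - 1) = -m^2 + m + 1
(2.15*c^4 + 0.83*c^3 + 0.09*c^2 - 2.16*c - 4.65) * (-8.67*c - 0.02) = -18.6405*c^5 - 7.2391*c^4 - 0.7969*c^3 + 18.7254*c^2 + 40.3587*c + 0.093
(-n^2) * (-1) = n^2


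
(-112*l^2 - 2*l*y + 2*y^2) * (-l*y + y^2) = 112*l^3*y - 110*l^2*y^2 - 4*l*y^3 + 2*y^4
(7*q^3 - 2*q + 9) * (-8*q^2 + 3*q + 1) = -56*q^5 + 21*q^4 + 23*q^3 - 78*q^2 + 25*q + 9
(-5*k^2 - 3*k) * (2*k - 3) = -10*k^3 + 9*k^2 + 9*k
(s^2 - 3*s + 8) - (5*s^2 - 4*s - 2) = -4*s^2 + s + 10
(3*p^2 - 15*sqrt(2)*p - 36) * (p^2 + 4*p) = 3*p^4 - 15*sqrt(2)*p^3 + 12*p^3 - 60*sqrt(2)*p^2 - 36*p^2 - 144*p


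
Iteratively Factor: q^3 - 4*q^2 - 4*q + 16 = (q - 2)*(q^2 - 2*q - 8) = (q - 4)*(q - 2)*(q + 2)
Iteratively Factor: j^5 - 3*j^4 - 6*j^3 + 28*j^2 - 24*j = (j + 3)*(j^4 - 6*j^3 + 12*j^2 - 8*j) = j*(j + 3)*(j^3 - 6*j^2 + 12*j - 8) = j*(j - 2)*(j + 3)*(j^2 - 4*j + 4) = j*(j - 2)^2*(j + 3)*(j - 2)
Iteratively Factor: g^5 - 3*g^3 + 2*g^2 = (g)*(g^4 - 3*g^2 + 2*g) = g^2*(g^3 - 3*g + 2) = g^2*(g + 2)*(g^2 - 2*g + 1) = g^2*(g - 1)*(g + 2)*(g - 1)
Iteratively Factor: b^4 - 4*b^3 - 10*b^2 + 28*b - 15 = (b - 5)*(b^3 + b^2 - 5*b + 3) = (b - 5)*(b - 1)*(b^2 + 2*b - 3) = (b - 5)*(b - 1)^2*(b + 3)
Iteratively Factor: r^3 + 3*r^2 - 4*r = (r + 4)*(r^2 - r) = r*(r + 4)*(r - 1)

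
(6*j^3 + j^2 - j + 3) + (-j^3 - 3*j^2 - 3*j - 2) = 5*j^3 - 2*j^2 - 4*j + 1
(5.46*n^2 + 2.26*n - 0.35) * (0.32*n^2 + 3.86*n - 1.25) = 1.7472*n^4 + 21.7988*n^3 + 1.7866*n^2 - 4.176*n + 0.4375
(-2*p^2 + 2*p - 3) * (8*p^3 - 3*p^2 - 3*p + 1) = -16*p^5 + 22*p^4 - 24*p^3 + p^2 + 11*p - 3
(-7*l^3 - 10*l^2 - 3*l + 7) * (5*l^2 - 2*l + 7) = -35*l^5 - 36*l^4 - 44*l^3 - 29*l^2 - 35*l + 49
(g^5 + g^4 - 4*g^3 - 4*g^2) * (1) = g^5 + g^4 - 4*g^3 - 4*g^2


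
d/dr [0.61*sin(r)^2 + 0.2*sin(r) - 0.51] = (1.22*sin(r) + 0.2)*cos(r)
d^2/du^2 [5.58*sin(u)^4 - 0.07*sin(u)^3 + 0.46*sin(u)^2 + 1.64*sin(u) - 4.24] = -89.28*sin(u)^4 + 0.63*sin(u)^3 + 65.12*sin(u)^2 - 2.06*sin(u) + 0.92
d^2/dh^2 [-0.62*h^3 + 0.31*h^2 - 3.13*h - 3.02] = 0.62 - 3.72*h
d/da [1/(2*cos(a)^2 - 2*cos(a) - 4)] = (2*cos(a) - 1)*sin(a)/(2*(sin(a)^2 + cos(a) + 1)^2)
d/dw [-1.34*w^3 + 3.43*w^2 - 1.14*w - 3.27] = -4.02*w^2 + 6.86*w - 1.14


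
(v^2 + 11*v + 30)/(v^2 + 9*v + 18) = (v + 5)/(v + 3)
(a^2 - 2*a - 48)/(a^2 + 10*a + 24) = (a - 8)/(a + 4)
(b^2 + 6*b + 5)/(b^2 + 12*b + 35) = (b + 1)/(b + 7)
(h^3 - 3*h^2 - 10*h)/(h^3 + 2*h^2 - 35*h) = (h + 2)/(h + 7)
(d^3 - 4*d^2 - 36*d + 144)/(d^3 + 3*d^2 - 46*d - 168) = (d^2 - 10*d + 24)/(d^2 - 3*d - 28)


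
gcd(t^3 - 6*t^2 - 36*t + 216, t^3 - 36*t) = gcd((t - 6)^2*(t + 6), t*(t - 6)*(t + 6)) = t^2 - 36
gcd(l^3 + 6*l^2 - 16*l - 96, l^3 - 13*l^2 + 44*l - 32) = l - 4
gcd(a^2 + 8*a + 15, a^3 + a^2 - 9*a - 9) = a + 3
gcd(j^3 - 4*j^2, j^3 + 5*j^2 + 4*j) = j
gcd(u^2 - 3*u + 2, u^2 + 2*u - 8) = u - 2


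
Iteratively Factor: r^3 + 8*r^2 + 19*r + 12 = (r + 3)*(r^2 + 5*r + 4) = (r + 3)*(r + 4)*(r + 1)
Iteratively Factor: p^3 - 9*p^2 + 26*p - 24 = (p - 3)*(p^2 - 6*p + 8) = (p - 4)*(p - 3)*(p - 2)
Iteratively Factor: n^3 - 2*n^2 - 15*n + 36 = (n - 3)*(n^2 + n - 12) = (n - 3)*(n + 4)*(n - 3)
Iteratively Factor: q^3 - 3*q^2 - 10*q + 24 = (q - 4)*(q^2 + q - 6) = (q - 4)*(q - 2)*(q + 3)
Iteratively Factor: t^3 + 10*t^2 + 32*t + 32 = (t + 2)*(t^2 + 8*t + 16) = (t + 2)*(t + 4)*(t + 4)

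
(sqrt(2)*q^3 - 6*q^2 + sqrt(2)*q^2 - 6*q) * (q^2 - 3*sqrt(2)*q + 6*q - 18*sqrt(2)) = sqrt(2)*q^5 - 12*q^4 + 7*sqrt(2)*q^4 - 84*q^3 + 24*sqrt(2)*q^3 - 72*q^2 + 126*sqrt(2)*q^2 + 108*sqrt(2)*q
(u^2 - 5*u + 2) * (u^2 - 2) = u^4 - 5*u^3 + 10*u - 4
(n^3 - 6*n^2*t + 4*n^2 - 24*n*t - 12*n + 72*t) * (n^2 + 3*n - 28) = n^5 - 6*n^4*t + 7*n^4 - 42*n^3*t - 28*n^3 + 168*n^2*t - 148*n^2 + 888*n*t + 336*n - 2016*t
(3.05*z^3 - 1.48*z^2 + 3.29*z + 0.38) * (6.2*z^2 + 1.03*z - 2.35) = 18.91*z^5 - 6.0345*z^4 + 11.7061*z^3 + 9.2227*z^2 - 7.3401*z - 0.893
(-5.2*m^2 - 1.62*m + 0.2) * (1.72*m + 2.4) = -8.944*m^3 - 15.2664*m^2 - 3.544*m + 0.48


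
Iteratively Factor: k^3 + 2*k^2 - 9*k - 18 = (k + 3)*(k^2 - k - 6) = (k + 2)*(k + 3)*(k - 3)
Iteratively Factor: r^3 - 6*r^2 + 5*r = (r - 1)*(r^2 - 5*r) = (r - 5)*(r - 1)*(r)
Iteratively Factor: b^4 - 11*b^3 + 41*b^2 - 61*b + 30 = (b - 5)*(b^3 - 6*b^2 + 11*b - 6) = (b - 5)*(b - 3)*(b^2 - 3*b + 2) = (b - 5)*(b - 3)*(b - 2)*(b - 1)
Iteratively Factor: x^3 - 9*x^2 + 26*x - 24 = (x - 3)*(x^2 - 6*x + 8) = (x - 4)*(x - 3)*(x - 2)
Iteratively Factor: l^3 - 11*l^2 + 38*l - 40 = (l - 5)*(l^2 - 6*l + 8) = (l - 5)*(l - 4)*(l - 2)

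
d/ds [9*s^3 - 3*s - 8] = 27*s^2 - 3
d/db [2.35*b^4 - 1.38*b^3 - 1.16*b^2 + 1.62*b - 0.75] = 9.4*b^3 - 4.14*b^2 - 2.32*b + 1.62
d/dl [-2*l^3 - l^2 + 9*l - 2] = -6*l^2 - 2*l + 9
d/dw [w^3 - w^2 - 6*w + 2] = 3*w^2 - 2*w - 6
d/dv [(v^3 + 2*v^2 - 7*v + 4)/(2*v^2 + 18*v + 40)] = (v^2 + 10*v - 11)/(2*(v^2 + 10*v + 25))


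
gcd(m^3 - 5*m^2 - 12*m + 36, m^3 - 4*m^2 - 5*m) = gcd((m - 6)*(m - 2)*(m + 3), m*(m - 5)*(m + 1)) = 1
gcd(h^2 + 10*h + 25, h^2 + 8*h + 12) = 1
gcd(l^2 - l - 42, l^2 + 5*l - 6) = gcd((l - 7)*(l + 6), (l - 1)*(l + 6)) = l + 6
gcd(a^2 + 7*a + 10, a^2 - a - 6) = a + 2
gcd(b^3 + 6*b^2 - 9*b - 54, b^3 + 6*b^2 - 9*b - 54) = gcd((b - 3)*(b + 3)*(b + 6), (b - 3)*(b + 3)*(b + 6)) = b^3 + 6*b^2 - 9*b - 54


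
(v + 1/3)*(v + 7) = v^2 + 22*v/3 + 7/3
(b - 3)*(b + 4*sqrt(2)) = b^2 - 3*b + 4*sqrt(2)*b - 12*sqrt(2)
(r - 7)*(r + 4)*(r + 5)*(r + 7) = r^4 + 9*r^3 - 29*r^2 - 441*r - 980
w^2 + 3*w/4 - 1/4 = (w - 1/4)*(w + 1)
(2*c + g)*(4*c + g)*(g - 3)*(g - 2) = 8*c^2*g^2 - 40*c^2*g + 48*c^2 + 6*c*g^3 - 30*c*g^2 + 36*c*g + g^4 - 5*g^3 + 6*g^2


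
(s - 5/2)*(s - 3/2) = s^2 - 4*s + 15/4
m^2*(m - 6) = m^3 - 6*m^2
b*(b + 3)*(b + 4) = b^3 + 7*b^2 + 12*b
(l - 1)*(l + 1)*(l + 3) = l^3 + 3*l^2 - l - 3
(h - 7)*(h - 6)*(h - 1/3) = h^3 - 40*h^2/3 + 139*h/3 - 14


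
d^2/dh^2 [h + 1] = 0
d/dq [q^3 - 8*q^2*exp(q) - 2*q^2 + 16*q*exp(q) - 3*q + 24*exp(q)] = -8*q^2*exp(q) + 3*q^2 - 4*q + 40*exp(q) - 3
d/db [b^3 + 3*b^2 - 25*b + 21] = 3*b^2 + 6*b - 25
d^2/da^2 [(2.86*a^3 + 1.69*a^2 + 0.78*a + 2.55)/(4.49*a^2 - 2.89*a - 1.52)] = (-5.6843418860808e-14*a^5 + 1.27897692436818e-13*a^4 + 162.120842*a^3 + 453.03345*a^2 - 126.947802*a + 78.358574)/(90.518849*a^6 - 174.788067*a^5 + 20.572731*a^4 + 94.204463*a^3 - 6.964488*a^2 - 20.031168*a - 3.511808)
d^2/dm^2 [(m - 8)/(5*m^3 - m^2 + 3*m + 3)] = 2*((m - 8)*(15*m^2 - 2*m + 3)^2 + (-15*m^2 + 2*m - (m - 8)*(15*m - 1) - 3)*(5*m^3 - m^2 + 3*m + 3))/(5*m^3 - m^2 + 3*m + 3)^3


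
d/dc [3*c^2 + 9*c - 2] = 6*c + 9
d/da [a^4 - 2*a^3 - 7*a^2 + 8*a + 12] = 4*a^3 - 6*a^2 - 14*a + 8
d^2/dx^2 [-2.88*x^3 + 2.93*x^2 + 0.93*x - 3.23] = 5.86 - 17.28*x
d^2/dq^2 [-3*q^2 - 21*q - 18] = -6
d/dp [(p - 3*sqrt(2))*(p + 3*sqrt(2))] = 2*p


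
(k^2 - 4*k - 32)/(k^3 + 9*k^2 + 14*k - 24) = (k - 8)/(k^2 + 5*k - 6)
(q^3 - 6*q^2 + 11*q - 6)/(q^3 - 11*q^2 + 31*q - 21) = (q - 2)/(q - 7)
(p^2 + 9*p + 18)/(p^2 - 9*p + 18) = (p^2 + 9*p + 18)/(p^2 - 9*p + 18)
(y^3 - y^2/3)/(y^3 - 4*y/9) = 3*y*(3*y - 1)/(9*y^2 - 4)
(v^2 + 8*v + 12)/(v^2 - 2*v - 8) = (v + 6)/(v - 4)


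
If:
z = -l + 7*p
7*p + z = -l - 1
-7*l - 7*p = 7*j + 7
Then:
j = z - 3/7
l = -z - 1/2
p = -1/14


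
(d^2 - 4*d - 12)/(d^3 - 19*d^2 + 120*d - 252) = (d + 2)/(d^2 - 13*d + 42)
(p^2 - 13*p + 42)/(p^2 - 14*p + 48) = (p - 7)/(p - 8)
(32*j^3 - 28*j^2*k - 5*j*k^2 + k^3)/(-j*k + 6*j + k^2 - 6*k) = (-32*j^2 - 4*j*k + k^2)/(k - 6)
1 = 1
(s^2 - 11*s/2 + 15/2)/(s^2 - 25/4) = 2*(s - 3)/(2*s + 5)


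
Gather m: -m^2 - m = -m^2 - m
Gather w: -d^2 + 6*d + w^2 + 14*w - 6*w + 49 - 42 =-d^2 + 6*d + w^2 + 8*w + 7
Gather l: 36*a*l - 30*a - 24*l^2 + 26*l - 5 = -30*a - 24*l^2 + l*(36*a + 26) - 5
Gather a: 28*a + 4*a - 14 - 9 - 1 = 32*a - 24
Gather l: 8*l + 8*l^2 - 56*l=8*l^2 - 48*l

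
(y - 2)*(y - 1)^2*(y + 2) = y^4 - 2*y^3 - 3*y^2 + 8*y - 4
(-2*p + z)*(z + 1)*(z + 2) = -2*p*z^2 - 6*p*z - 4*p + z^3 + 3*z^2 + 2*z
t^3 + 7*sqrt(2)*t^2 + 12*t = t*(t + sqrt(2))*(t + 6*sqrt(2))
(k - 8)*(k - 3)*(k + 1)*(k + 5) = k^4 - 5*k^3 - 37*k^2 + 89*k + 120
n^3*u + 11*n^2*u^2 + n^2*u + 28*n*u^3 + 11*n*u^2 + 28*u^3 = (n + 4*u)*(n + 7*u)*(n*u + u)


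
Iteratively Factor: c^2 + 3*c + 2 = (c + 1)*(c + 2)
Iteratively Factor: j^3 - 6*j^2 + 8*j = (j - 2)*(j^2 - 4*j) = j*(j - 2)*(j - 4)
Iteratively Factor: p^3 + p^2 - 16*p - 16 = (p - 4)*(p^2 + 5*p + 4) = (p - 4)*(p + 1)*(p + 4)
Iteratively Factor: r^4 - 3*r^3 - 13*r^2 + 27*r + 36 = (r + 3)*(r^3 - 6*r^2 + 5*r + 12) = (r - 4)*(r + 3)*(r^2 - 2*r - 3) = (r - 4)*(r + 1)*(r + 3)*(r - 3)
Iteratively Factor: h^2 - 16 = (h - 4)*(h + 4)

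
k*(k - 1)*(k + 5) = k^3 + 4*k^2 - 5*k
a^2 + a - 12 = (a - 3)*(a + 4)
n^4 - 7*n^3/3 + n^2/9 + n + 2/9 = (n - 2)*(n - 1)*(n + 1/3)^2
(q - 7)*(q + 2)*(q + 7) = q^3 + 2*q^2 - 49*q - 98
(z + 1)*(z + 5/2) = z^2 + 7*z/2 + 5/2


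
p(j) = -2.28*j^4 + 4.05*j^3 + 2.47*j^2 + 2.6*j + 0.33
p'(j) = -9.12*j^3 + 12.15*j^2 + 4.94*j + 2.6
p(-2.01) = -65.02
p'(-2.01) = 115.82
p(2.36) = 2.73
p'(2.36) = -37.95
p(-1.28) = -13.56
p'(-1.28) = 35.31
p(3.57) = -144.98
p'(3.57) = -239.87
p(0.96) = 6.75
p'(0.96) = 10.47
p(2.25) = 6.38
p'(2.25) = -28.66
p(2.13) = 9.28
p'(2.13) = -19.89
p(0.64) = 3.68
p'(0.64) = 8.35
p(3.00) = -44.97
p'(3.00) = -119.47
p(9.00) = -11782.83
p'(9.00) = -5617.27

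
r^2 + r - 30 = (r - 5)*(r + 6)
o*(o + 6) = o^2 + 6*o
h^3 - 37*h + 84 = (h - 4)*(h - 3)*(h + 7)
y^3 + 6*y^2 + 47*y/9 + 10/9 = (y + 1/3)*(y + 2/3)*(y + 5)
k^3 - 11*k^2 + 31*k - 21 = (k - 7)*(k - 3)*(k - 1)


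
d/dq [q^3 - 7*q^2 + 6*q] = 3*q^2 - 14*q + 6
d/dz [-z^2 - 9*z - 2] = -2*z - 9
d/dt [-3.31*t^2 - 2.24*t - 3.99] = -6.62*t - 2.24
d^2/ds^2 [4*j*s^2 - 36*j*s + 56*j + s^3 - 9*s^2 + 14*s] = 8*j + 6*s - 18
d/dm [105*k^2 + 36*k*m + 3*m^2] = 36*k + 6*m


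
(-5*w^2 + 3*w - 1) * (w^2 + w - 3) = -5*w^4 - 2*w^3 + 17*w^2 - 10*w + 3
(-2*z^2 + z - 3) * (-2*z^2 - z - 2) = 4*z^4 + 9*z^2 + z + 6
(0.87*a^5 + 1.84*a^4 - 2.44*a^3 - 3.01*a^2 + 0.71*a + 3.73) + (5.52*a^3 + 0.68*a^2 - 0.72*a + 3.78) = 0.87*a^5 + 1.84*a^4 + 3.08*a^3 - 2.33*a^2 - 0.01*a + 7.51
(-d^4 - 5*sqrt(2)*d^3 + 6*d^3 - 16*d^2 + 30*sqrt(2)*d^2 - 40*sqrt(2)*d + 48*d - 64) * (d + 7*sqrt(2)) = -d^5 - 12*sqrt(2)*d^4 + 6*d^4 - 86*d^3 + 72*sqrt(2)*d^3 - 152*sqrt(2)*d^2 + 468*d^2 - 624*d + 336*sqrt(2)*d - 448*sqrt(2)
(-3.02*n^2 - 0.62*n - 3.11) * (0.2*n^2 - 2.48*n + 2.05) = -0.604*n^4 + 7.3656*n^3 - 5.2754*n^2 + 6.4418*n - 6.3755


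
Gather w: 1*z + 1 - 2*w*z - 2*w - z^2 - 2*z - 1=w*(-2*z - 2) - z^2 - z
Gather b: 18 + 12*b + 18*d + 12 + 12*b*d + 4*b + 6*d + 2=b*(12*d + 16) + 24*d + 32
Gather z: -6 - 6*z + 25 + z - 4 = 15 - 5*z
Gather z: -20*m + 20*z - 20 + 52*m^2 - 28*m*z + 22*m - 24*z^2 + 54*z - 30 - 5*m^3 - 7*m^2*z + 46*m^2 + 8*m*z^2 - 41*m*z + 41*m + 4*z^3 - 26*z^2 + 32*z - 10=-5*m^3 + 98*m^2 + 43*m + 4*z^3 + z^2*(8*m - 50) + z*(-7*m^2 - 69*m + 106) - 60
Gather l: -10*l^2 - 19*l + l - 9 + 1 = -10*l^2 - 18*l - 8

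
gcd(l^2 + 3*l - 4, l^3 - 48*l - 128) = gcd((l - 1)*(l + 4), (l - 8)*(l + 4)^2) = l + 4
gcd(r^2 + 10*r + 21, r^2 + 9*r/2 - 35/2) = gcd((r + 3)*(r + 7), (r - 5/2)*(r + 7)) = r + 7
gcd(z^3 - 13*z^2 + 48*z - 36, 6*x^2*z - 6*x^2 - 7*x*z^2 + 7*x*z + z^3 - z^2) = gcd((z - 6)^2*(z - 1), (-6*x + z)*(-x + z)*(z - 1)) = z - 1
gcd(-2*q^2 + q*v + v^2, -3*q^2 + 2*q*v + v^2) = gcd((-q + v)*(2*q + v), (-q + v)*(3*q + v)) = q - v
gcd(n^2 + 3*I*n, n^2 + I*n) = n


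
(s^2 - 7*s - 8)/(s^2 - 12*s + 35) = (s^2 - 7*s - 8)/(s^2 - 12*s + 35)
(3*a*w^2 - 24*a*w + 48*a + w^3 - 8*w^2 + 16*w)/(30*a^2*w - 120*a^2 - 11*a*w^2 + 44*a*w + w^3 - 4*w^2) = (3*a*w - 12*a + w^2 - 4*w)/(30*a^2 - 11*a*w + w^2)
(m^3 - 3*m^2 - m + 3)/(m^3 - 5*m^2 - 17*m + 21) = (m^2 - 2*m - 3)/(m^2 - 4*m - 21)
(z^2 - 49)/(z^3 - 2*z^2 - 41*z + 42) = (z + 7)/(z^2 + 5*z - 6)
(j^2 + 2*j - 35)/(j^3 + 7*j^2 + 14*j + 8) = (j^2 + 2*j - 35)/(j^3 + 7*j^2 + 14*j + 8)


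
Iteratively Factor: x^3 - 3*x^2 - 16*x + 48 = (x - 4)*(x^2 + x - 12) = (x - 4)*(x + 4)*(x - 3)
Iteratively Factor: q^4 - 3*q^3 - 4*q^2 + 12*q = (q - 2)*(q^3 - q^2 - 6*q) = q*(q - 2)*(q^2 - q - 6) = q*(q - 2)*(q + 2)*(q - 3)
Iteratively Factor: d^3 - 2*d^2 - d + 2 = (d - 1)*(d^2 - d - 2) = (d - 2)*(d - 1)*(d + 1)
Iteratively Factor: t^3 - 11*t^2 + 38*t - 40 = (t - 5)*(t^2 - 6*t + 8) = (t - 5)*(t - 4)*(t - 2)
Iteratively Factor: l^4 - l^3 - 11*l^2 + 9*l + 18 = (l - 3)*(l^3 + 2*l^2 - 5*l - 6) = (l - 3)*(l + 1)*(l^2 + l - 6) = (l - 3)*(l - 2)*(l + 1)*(l + 3)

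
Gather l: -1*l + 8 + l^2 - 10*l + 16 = l^2 - 11*l + 24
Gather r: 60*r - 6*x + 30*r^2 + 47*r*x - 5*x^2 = 30*r^2 + r*(47*x + 60) - 5*x^2 - 6*x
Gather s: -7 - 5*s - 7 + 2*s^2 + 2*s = 2*s^2 - 3*s - 14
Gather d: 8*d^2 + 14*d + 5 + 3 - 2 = 8*d^2 + 14*d + 6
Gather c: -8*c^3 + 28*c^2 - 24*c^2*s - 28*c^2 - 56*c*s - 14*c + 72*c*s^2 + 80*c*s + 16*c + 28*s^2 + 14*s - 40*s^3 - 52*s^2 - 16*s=-8*c^3 - 24*c^2*s + c*(72*s^2 + 24*s + 2) - 40*s^3 - 24*s^2 - 2*s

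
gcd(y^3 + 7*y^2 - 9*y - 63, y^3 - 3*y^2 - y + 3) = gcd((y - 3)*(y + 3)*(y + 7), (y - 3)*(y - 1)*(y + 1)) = y - 3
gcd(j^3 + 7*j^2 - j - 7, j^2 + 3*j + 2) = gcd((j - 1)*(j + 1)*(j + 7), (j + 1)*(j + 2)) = j + 1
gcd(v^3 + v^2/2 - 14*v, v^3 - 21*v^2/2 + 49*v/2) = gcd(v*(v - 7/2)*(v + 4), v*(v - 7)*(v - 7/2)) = v^2 - 7*v/2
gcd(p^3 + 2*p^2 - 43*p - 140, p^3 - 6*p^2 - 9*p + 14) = p - 7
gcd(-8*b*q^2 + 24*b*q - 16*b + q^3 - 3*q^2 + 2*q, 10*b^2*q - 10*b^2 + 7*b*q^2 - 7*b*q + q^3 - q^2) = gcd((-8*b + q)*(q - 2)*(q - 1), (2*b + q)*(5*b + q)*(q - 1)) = q - 1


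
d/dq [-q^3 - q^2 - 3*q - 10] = -3*q^2 - 2*q - 3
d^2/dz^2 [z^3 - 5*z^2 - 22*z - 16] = 6*z - 10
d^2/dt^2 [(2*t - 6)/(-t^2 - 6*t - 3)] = 4*(-4*(t - 3)*(t + 3)^2 + 3*(t + 1)*(t^2 + 6*t + 3))/(t^2 + 6*t + 3)^3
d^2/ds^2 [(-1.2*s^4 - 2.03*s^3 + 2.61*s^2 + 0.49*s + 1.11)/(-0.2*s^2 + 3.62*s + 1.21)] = (0.096*s^6 - 5.2128*s^5 + 92.60928*s^4 + 134.467744*s^3 + 70.377756*s^2 + 21.943098*s - 32.979014)/(0.008*s^6 - 0.4344*s^5 + 7.71744*s^4 - 42.181688*s^3 - 46.690512*s^2 - 15.900126*s - 1.771561)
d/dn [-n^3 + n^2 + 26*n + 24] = -3*n^2 + 2*n + 26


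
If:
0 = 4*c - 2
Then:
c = 1/2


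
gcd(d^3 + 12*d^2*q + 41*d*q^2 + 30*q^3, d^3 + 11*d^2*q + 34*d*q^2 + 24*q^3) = d^2 + 7*d*q + 6*q^2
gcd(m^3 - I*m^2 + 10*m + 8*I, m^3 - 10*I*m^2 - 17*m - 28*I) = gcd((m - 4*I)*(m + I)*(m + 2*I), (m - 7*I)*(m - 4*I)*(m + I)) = m^2 - 3*I*m + 4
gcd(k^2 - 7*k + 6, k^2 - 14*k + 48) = k - 6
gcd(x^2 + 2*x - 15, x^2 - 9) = x - 3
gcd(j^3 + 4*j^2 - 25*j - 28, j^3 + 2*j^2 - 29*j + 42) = j + 7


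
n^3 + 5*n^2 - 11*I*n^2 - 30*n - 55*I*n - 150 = (n + 5)*(n - 6*I)*(n - 5*I)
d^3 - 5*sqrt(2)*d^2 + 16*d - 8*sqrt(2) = (d - 2*sqrt(2))^2*(d - sqrt(2))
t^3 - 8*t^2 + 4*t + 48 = (t - 6)*(t - 4)*(t + 2)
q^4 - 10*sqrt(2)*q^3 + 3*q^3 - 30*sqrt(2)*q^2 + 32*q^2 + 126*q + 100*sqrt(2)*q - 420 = (q - 2)*(q + 5)*(q - 7*sqrt(2))*(q - 3*sqrt(2))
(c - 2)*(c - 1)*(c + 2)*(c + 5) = c^4 + 4*c^3 - 9*c^2 - 16*c + 20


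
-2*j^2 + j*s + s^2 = (-j + s)*(2*j + s)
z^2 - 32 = (z - 4*sqrt(2))*(z + 4*sqrt(2))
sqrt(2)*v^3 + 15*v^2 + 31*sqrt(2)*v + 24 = (v + 3*sqrt(2))*(v + 4*sqrt(2))*(sqrt(2)*v + 1)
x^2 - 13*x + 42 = (x - 7)*(x - 6)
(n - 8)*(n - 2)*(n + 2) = n^3 - 8*n^2 - 4*n + 32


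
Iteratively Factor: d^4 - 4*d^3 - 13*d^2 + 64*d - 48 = (d - 4)*(d^3 - 13*d + 12) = (d - 4)*(d - 3)*(d^2 + 3*d - 4) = (d - 4)*(d - 3)*(d - 1)*(d + 4)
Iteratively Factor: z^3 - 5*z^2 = (z)*(z^2 - 5*z) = z*(z - 5)*(z)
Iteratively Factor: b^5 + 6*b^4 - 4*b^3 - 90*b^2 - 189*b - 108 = (b - 4)*(b^4 + 10*b^3 + 36*b^2 + 54*b + 27) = (b - 4)*(b + 3)*(b^3 + 7*b^2 + 15*b + 9) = (b - 4)*(b + 3)^2*(b^2 + 4*b + 3) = (b - 4)*(b + 3)^3*(b + 1)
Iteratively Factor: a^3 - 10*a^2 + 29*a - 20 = (a - 4)*(a^2 - 6*a + 5) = (a - 4)*(a - 1)*(a - 5)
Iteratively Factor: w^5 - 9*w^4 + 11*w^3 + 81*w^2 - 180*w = (w + 3)*(w^4 - 12*w^3 + 47*w^2 - 60*w) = (w - 3)*(w + 3)*(w^3 - 9*w^2 + 20*w) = (w - 4)*(w - 3)*(w + 3)*(w^2 - 5*w) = (w - 5)*(w - 4)*(w - 3)*(w + 3)*(w)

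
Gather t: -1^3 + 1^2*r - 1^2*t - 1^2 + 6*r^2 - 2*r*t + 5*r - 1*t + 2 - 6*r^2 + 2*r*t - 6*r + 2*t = 0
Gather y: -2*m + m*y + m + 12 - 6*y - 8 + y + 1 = -m + y*(m - 5) + 5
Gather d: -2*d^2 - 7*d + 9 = -2*d^2 - 7*d + 9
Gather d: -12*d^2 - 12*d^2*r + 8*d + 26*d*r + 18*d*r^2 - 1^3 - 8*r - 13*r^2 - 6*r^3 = d^2*(-12*r - 12) + d*(18*r^2 + 26*r + 8) - 6*r^3 - 13*r^2 - 8*r - 1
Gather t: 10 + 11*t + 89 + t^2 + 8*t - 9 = t^2 + 19*t + 90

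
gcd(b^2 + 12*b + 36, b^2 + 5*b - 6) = b + 6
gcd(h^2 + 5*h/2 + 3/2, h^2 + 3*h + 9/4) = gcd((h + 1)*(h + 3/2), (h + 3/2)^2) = h + 3/2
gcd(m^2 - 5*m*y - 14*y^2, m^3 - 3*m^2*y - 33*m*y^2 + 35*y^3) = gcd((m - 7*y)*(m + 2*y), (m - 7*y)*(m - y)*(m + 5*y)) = -m + 7*y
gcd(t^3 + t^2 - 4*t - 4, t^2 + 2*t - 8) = t - 2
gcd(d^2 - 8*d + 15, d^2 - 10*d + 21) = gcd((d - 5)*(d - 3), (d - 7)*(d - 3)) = d - 3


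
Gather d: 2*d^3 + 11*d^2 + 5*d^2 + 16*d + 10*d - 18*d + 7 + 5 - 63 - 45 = 2*d^3 + 16*d^2 + 8*d - 96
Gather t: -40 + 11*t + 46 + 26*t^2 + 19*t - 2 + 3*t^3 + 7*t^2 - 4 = 3*t^3 + 33*t^2 + 30*t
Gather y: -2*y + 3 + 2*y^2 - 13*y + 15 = 2*y^2 - 15*y + 18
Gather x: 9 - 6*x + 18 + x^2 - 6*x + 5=x^2 - 12*x + 32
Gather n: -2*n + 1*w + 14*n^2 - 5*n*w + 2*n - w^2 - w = 14*n^2 - 5*n*w - w^2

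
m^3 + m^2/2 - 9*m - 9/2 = (m - 3)*(m + 1/2)*(m + 3)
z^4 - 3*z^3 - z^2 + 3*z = z*(z - 3)*(z - 1)*(z + 1)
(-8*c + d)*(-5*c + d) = 40*c^2 - 13*c*d + d^2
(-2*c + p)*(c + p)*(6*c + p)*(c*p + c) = -12*c^4*p - 12*c^4 - 8*c^3*p^2 - 8*c^3*p + 5*c^2*p^3 + 5*c^2*p^2 + c*p^4 + c*p^3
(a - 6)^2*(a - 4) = a^3 - 16*a^2 + 84*a - 144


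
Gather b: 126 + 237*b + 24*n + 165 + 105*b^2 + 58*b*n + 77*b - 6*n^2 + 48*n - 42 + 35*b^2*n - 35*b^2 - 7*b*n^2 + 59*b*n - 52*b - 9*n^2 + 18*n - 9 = b^2*(35*n + 70) + b*(-7*n^2 + 117*n + 262) - 15*n^2 + 90*n + 240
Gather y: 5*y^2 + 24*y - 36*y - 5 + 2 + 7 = 5*y^2 - 12*y + 4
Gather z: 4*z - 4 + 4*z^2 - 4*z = 4*z^2 - 4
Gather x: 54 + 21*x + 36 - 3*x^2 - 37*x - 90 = -3*x^2 - 16*x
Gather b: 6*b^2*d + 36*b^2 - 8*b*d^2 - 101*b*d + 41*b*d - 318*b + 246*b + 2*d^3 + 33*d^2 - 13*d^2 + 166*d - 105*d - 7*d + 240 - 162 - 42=b^2*(6*d + 36) + b*(-8*d^2 - 60*d - 72) + 2*d^3 + 20*d^2 + 54*d + 36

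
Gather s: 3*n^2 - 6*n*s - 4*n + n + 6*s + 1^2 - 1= 3*n^2 - 3*n + s*(6 - 6*n)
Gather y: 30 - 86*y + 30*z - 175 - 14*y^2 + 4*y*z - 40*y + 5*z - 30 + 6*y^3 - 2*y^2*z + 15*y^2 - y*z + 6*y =6*y^3 + y^2*(1 - 2*z) + y*(3*z - 120) + 35*z - 175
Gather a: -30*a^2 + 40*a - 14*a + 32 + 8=-30*a^2 + 26*a + 40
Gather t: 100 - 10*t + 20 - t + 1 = 121 - 11*t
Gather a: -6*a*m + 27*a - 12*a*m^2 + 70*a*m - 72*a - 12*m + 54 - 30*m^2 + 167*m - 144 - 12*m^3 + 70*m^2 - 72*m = a*(-12*m^2 + 64*m - 45) - 12*m^3 + 40*m^2 + 83*m - 90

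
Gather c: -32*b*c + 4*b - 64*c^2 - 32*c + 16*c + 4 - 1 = 4*b - 64*c^2 + c*(-32*b - 16) + 3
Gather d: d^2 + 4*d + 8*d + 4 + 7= d^2 + 12*d + 11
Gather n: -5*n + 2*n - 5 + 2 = -3*n - 3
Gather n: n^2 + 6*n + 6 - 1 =n^2 + 6*n + 5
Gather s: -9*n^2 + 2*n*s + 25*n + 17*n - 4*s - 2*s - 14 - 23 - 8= -9*n^2 + 42*n + s*(2*n - 6) - 45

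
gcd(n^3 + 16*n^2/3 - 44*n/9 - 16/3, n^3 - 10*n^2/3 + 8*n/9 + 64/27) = n^2 - 2*n/3 - 8/9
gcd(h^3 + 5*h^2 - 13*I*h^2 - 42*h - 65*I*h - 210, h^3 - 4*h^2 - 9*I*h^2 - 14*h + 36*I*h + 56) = h - 7*I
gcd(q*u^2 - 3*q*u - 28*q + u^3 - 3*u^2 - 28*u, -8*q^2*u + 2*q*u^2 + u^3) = 1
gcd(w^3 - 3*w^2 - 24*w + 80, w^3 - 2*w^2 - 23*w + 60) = w^2 + w - 20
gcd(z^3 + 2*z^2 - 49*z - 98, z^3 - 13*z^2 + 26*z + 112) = z^2 - 5*z - 14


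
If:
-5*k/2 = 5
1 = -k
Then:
No Solution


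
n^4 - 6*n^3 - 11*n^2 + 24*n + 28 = (n - 7)*(n - 2)*(n + 1)*(n + 2)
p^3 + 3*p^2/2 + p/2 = p*(p + 1/2)*(p + 1)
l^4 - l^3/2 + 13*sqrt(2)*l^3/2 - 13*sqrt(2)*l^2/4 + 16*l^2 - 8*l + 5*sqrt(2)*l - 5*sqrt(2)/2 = (l - 1/2)*(l + sqrt(2)/2)*(l + sqrt(2))*(l + 5*sqrt(2))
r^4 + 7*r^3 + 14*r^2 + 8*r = r*(r + 1)*(r + 2)*(r + 4)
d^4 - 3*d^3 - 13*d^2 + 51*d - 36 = (d - 3)^2*(d - 1)*(d + 4)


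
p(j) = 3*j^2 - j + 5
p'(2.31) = 12.86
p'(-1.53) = -10.18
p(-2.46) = 25.61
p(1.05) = 7.26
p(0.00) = 5.00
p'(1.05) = 5.30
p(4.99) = 74.71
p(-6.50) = 138.25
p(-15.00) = 695.00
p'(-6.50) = -40.00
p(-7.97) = 203.53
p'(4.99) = 28.94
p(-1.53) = 13.55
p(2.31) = 18.70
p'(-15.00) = -91.00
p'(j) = 6*j - 1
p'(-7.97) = -48.82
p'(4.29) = 24.74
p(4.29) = 55.92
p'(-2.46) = -15.76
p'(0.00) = -1.00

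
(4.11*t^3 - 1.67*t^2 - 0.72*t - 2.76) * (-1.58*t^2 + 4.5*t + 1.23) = -6.4938*t^5 + 21.1336*t^4 - 1.3221*t^3 - 0.9333*t^2 - 13.3056*t - 3.3948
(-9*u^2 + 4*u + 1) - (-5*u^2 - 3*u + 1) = -4*u^2 + 7*u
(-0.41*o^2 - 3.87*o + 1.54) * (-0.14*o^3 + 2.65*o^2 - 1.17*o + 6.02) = 0.0574*o^5 - 0.5447*o^4 - 9.9914*o^3 + 6.1407*o^2 - 25.0992*o + 9.2708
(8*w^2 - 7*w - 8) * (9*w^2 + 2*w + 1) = 72*w^4 - 47*w^3 - 78*w^2 - 23*w - 8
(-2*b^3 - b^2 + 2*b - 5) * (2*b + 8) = -4*b^4 - 18*b^3 - 4*b^2 + 6*b - 40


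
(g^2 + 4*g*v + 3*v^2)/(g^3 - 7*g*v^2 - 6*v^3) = (-g - 3*v)/(-g^2 + g*v + 6*v^2)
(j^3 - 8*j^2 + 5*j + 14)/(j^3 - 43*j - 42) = (j - 2)/(j + 6)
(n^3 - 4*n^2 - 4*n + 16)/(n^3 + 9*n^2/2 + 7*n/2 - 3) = 2*(n^2 - 6*n + 8)/(2*n^2 + 5*n - 3)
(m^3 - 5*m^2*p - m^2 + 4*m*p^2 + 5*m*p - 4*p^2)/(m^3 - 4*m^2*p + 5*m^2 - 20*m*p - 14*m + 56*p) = (m^2 - m*p - m + p)/(m^2 + 5*m - 14)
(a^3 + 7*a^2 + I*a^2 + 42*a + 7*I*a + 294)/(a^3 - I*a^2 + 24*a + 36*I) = (a^2 + 7*a*(1 + I) + 49*I)/(a^2 + 5*I*a - 6)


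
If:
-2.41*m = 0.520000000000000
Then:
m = -0.22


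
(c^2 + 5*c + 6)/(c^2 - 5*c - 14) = (c + 3)/(c - 7)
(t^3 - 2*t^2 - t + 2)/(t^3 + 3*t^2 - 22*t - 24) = (t^2 - 3*t + 2)/(t^2 + 2*t - 24)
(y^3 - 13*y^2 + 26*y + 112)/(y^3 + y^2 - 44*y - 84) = (y - 8)/(y + 6)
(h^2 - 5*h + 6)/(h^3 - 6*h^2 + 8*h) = (h - 3)/(h*(h - 4))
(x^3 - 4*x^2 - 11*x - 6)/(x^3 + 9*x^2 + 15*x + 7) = (x - 6)/(x + 7)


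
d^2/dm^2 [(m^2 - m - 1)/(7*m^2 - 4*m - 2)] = 6*(-7*m^3 - 35*m^2 + 14*m - 6)/(343*m^6 - 588*m^5 + 42*m^4 + 272*m^3 - 12*m^2 - 48*m - 8)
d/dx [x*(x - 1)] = 2*x - 1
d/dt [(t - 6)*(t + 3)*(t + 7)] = 3*t^2 + 8*t - 39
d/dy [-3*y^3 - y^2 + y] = -9*y^2 - 2*y + 1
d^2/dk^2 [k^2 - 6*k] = 2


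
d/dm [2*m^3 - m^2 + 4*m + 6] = 6*m^2 - 2*m + 4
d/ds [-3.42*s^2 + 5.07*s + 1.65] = 5.07 - 6.84*s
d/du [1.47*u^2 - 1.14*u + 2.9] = 2.94*u - 1.14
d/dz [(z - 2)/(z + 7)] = 9/(z + 7)^2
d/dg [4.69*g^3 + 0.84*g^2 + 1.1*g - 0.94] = 14.07*g^2 + 1.68*g + 1.1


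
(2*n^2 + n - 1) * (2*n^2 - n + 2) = 4*n^4 + n^2 + 3*n - 2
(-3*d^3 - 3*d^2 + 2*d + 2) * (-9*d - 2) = 27*d^4 + 33*d^3 - 12*d^2 - 22*d - 4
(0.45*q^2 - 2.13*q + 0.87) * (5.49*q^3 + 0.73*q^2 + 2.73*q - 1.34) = 2.4705*q^5 - 11.3652*q^4 + 4.4499*q^3 - 5.7828*q^2 + 5.2293*q - 1.1658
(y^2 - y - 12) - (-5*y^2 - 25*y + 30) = 6*y^2 + 24*y - 42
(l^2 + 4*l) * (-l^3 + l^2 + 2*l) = -l^5 - 3*l^4 + 6*l^3 + 8*l^2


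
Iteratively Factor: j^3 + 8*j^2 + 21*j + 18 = (j + 2)*(j^2 + 6*j + 9) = (j + 2)*(j + 3)*(j + 3)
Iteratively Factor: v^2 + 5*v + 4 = (v + 4)*(v + 1)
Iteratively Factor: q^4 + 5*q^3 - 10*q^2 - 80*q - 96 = (q + 3)*(q^3 + 2*q^2 - 16*q - 32) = (q + 2)*(q + 3)*(q^2 - 16) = (q + 2)*(q + 3)*(q + 4)*(q - 4)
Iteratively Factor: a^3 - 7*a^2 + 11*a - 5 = (a - 5)*(a^2 - 2*a + 1) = (a - 5)*(a - 1)*(a - 1)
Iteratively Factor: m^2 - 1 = (m + 1)*(m - 1)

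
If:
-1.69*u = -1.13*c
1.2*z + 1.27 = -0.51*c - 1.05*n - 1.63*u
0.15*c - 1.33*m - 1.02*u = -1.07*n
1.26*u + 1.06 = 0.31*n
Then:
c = -0.269453378410813*z - 1.09135861626767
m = 0.801299133298846 - 0.481353333959973*z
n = 0.453375839202321 - 0.732291888110929*z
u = -0.180167051836816*z - 0.729724991942286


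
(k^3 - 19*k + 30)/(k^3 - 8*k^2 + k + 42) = (k^2 + 3*k - 10)/(k^2 - 5*k - 14)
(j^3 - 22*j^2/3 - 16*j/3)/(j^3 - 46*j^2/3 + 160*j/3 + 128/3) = j/(j - 8)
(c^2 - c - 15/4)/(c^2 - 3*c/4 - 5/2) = (-4*c^2 + 4*c + 15)/(-4*c^2 + 3*c + 10)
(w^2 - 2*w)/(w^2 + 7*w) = (w - 2)/(w + 7)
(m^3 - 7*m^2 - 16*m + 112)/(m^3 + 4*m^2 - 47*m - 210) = (m^2 - 16)/(m^2 + 11*m + 30)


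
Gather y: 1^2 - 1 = 0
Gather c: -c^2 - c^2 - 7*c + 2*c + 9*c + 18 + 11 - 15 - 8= -2*c^2 + 4*c + 6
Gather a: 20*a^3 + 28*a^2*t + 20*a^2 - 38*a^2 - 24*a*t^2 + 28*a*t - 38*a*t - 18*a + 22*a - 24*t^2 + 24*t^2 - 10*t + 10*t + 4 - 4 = 20*a^3 + a^2*(28*t - 18) + a*(-24*t^2 - 10*t + 4)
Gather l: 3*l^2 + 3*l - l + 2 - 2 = 3*l^2 + 2*l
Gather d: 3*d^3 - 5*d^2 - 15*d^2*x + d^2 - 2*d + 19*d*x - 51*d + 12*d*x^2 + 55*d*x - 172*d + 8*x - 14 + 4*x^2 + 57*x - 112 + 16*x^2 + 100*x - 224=3*d^3 + d^2*(-15*x - 4) + d*(12*x^2 + 74*x - 225) + 20*x^2 + 165*x - 350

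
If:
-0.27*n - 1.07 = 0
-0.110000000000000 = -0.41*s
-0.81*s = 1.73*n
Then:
No Solution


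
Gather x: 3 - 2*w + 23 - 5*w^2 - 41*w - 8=-5*w^2 - 43*w + 18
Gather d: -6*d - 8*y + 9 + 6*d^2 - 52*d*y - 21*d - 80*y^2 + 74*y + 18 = 6*d^2 + d*(-52*y - 27) - 80*y^2 + 66*y + 27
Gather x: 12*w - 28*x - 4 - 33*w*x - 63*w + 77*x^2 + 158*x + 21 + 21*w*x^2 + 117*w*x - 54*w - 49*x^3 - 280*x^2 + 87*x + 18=-105*w - 49*x^3 + x^2*(21*w - 203) + x*(84*w + 217) + 35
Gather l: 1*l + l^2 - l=l^2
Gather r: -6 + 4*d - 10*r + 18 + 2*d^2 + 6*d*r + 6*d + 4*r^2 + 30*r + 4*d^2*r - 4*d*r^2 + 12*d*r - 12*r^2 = 2*d^2 + 10*d + r^2*(-4*d - 8) + r*(4*d^2 + 18*d + 20) + 12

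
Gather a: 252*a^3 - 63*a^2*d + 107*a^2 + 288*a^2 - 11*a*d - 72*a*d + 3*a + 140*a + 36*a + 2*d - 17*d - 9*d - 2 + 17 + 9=252*a^3 + a^2*(395 - 63*d) + a*(179 - 83*d) - 24*d + 24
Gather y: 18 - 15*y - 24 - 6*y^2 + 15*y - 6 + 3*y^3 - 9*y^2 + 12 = 3*y^3 - 15*y^2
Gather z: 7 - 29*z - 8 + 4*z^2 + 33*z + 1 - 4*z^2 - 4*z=0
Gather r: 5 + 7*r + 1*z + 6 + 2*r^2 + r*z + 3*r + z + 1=2*r^2 + r*(z + 10) + 2*z + 12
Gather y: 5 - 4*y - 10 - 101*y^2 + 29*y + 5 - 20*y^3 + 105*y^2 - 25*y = -20*y^3 + 4*y^2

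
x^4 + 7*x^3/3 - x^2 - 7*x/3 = x*(x - 1)*(x + 1)*(x + 7/3)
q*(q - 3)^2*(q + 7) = q^4 + q^3 - 33*q^2 + 63*q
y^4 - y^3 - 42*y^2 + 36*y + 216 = (y - 6)*(y - 3)*(y + 2)*(y + 6)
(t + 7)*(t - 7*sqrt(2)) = t^2 - 7*sqrt(2)*t + 7*t - 49*sqrt(2)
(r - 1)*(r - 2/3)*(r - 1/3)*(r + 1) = r^4 - r^3 - 7*r^2/9 + r - 2/9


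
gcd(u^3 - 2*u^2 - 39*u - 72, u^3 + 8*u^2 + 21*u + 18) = u^2 + 6*u + 9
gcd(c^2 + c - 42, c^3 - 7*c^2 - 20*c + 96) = 1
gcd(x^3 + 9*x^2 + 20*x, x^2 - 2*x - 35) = x + 5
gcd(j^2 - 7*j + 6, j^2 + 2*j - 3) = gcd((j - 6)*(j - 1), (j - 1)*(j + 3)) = j - 1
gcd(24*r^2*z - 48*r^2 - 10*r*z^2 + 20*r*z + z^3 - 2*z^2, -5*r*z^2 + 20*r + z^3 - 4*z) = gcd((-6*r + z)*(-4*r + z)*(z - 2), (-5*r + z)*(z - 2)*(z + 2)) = z - 2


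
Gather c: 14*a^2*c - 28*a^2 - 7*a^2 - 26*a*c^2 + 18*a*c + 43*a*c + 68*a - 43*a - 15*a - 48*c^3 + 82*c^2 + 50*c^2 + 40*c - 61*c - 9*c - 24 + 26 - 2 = -35*a^2 + 10*a - 48*c^3 + c^2*(132 - 26*a) + c*(14*a^2 + 61*a - 30)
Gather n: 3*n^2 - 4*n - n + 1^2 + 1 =3*n^2 - 5*n + 2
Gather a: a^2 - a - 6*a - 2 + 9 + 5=a^2 - 7*a + 12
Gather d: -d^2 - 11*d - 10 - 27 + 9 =-d^2 - 11*d - 28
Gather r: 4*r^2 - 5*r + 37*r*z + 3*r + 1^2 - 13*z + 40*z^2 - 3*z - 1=4*r^2 + r*(37*z - 2) + 40*z^2 - 16*z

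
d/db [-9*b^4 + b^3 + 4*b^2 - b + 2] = -36*b^3 + 3*b^2 + 8*b - 1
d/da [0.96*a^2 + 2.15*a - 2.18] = 1.92*a + 2.15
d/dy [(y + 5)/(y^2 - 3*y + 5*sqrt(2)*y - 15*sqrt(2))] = (y^2 - 3*y + 5*sqrt(2)*y - (y + 5)*(2*y - 3 + 5*sqrt(2)) - 15*sqrt(2))/(y^2 - 3*y + 5*sqrt(2)*y - 15*sqrt(2))^2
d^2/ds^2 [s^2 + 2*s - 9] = 2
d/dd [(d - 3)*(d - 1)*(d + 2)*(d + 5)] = 4*d^3 + 9*d^2 - 30*d - 19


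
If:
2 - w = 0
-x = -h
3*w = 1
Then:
No Solution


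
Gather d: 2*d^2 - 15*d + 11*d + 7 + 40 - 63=2*d^2 - 4*d - 16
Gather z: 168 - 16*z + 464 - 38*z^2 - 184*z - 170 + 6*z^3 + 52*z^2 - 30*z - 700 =6*z^3 + 14*z^2 - 230*z - 238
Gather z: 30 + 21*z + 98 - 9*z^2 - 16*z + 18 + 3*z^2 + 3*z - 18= -6*z^2 + 8*z + 128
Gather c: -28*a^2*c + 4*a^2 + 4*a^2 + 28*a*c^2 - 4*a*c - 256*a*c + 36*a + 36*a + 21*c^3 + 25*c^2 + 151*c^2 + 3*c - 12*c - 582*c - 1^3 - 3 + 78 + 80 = 8*a^2 + 72*a + 21*c^3 + c^2*(28*a + 176) + c*(-28*a^2 - 260*a - 591) + 154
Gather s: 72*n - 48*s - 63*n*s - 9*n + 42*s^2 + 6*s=63*n + 42*s^2 + s*(-63*n - 42)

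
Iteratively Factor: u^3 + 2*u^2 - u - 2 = (u + 2)*(u^2 - 1) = (u + 1)*(u + 2)*(u - 1)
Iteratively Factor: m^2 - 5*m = (m - 5)*(m)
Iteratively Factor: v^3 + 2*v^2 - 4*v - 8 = (v + 2)*(v^2 - 4) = (v - 2)*(v + 2)*(v + 2)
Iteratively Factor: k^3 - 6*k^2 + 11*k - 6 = (k - 1)*(k^2 - 5*k + 6) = (k - 2)*(k - 1)*(k - 3)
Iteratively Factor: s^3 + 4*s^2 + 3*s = (s)*(s^2 + 4*s + 3) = s*(s + 3)*(s + 1)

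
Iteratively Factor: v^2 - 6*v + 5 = (v - 1)*(v - 5)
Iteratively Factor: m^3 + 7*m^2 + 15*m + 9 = (m + 3)*(m^2 + 4*m + 3) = (m + 1)*(m + 3)*(m + 3)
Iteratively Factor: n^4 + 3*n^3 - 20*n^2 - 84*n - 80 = (n + 2)*(n^3 + n^2 - 22*n - 40) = (n + 2)^2*(n^2 - n - 20) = (n + 2)^2*(n + 4)*(n - 5)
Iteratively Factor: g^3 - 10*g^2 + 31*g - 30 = (g - 2)*(g^2 - 8*g + 15) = (g - 3)*(g - 2)*(g - 5)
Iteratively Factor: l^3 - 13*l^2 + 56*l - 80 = (l - 4)*(l^2 - 9*l + 20) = (l - 5)*(l - 4)*(l - 4)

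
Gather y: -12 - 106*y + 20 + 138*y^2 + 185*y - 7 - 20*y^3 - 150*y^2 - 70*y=-20*y^3 - 12*y^2 + 9*y + 1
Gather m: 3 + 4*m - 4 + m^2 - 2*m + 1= m^2 + 2*m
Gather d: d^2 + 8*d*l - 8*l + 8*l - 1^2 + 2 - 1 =d^2 + 8*d*l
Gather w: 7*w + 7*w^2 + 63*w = 7*w^2 + 70*w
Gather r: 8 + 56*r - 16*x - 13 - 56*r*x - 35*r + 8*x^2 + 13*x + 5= r*(21 - 56*x) + 8*x^2 - 3*x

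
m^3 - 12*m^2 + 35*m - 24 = (m - 8)*(m - 3)*(m - 1)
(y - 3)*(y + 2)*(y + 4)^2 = y^4 + 7*y^3 + 2*y^2 - 64*y - 96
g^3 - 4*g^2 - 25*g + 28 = (g - 7)*(g - 1)*(g + 4)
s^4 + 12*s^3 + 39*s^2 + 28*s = s*(s + 1)*(s + 4)*(s + 7)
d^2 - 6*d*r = d*(d - 6*r)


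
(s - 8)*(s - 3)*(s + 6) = s^3 - 5*s^2 - 42*s + 144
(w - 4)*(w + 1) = w^2 - 3*w - 4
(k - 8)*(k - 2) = k^2 - 10*k + 16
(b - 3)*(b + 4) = b^2 + b - 12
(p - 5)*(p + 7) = p^2 + 2*p - 35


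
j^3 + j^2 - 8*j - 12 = (j - 3)*(j + 2)^2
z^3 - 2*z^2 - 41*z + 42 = (z - 7)*(z - 1)*(z + 6)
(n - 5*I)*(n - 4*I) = n^2 - 9*I*n - 20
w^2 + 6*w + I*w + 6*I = (w + 6)*(w + I)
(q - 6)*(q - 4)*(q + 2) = q^3 - 8*q^2 + 4*q + 48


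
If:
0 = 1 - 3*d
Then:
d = 1/3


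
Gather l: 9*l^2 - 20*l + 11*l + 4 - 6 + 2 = 9*l^2 - 9*l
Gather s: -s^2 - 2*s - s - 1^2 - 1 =-s^2 - 3*s - 2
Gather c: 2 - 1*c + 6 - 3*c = 8 - 4*c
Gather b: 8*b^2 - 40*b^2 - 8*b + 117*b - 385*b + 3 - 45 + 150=-32*b^2 - 276*b + 108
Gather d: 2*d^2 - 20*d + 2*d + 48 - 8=2*d^2 - 18*d + 40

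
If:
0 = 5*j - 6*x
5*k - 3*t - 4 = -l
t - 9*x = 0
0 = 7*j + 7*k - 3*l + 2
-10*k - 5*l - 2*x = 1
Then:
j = -1872/9625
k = -773/9625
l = 7/275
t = -2808/1925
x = -312/1925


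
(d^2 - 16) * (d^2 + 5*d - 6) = d^4 + 5*d^3 - 22*d^2 - 80*d + 96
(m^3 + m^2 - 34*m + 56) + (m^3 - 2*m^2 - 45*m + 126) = 2*m^3 - m^2 - 79*m + 182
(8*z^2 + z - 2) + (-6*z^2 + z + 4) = 2*z^2 + 2*z + 2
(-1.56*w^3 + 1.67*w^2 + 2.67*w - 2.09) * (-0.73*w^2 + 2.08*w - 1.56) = 1.1388*w^5 - 4.4639*w^4 + 3.9581*w^3 + 4.4741*w^2 - 8.5124*w + 3.2604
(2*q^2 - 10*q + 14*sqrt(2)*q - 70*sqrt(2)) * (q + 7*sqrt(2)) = 2*q^3 - 10*q^2 + 28*sqrt(2)*q^2 - 140*sqrt(2)*q + 196*q - 980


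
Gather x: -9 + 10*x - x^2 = -x^2 + 10*x - 9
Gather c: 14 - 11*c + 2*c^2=2*c^2 - 11*c + 14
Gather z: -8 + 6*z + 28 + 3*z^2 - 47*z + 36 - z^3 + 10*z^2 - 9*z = -z^3 + 13*z^2 - 50*z + 56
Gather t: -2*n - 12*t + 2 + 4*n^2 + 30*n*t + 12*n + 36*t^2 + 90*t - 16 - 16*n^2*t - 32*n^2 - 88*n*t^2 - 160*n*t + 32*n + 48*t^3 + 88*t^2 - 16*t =-28*n^2 + 42*n + 48*t^3 + t^2*(124 - 88*n) + t*(-16*n^2 - 130*n + 62) - 14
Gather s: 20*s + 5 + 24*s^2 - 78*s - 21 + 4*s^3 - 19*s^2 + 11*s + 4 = 4*s^3 + 5*s^2 - 47*s - 12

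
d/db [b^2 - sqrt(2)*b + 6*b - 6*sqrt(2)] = 2*b - sqrt(2) + 6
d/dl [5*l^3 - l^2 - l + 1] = 15*l^2 - 2*l - 1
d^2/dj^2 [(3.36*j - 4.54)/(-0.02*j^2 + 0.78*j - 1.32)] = (-(0.04*j - 0.78)*(0.08*j - 1.56)*(3.36*j - 4.54) + (0.4032*j - 5.4232)*(0.02*j^2 - 0.78*j + 1.32))/(0.02*j^2 - 0.78*j + 1.32)^3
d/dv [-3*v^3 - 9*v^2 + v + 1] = -9*v^2 - 18*v + 1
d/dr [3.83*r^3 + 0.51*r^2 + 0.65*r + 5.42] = 11.49*r^2 + 1.02*r + 0.65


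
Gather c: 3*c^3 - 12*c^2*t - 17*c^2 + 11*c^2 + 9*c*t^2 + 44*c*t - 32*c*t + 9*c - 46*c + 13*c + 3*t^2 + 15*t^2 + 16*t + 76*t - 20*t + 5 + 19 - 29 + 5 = 3*c^3 + c^2*(-12*t - 6) + c*(9*t^2 + 12*t - 24) + 18*t^2 + 72*t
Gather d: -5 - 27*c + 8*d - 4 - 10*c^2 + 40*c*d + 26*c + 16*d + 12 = -10*c^2 - c + d*(40*c + 24) + 3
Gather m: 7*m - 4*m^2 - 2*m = -4*m^2 + 5*m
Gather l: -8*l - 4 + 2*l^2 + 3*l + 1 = 2*l^2 - 5*l - 3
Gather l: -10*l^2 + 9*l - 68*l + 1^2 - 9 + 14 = -10*l^2 - 59*l + 6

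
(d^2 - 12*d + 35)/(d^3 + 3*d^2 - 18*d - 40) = (d^2 - 12*d + 35)/(d^3 + 3*d^2 - 18*d - 40)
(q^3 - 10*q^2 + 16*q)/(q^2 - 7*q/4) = 4*(q^2 - 10*q + 16)/(4*q - 7)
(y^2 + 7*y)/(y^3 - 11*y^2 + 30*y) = (y + 7)/(y^2 - 11*y + 30)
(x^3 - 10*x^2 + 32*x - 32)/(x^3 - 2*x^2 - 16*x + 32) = (x - 4)/(x + 4)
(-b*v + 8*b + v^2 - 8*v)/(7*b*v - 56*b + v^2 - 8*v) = (-b + v)/(7*b + v)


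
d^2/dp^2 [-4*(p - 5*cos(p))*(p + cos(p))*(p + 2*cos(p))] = -8*p^2*cos(p) - 32*p*sin(p) - 104*p*cos(2*p) - 24*p - 104*sin(2*p) - 14*cos(p) - 90*cos(3*p)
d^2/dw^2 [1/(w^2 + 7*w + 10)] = 2*(-w^2 - 7*w + (2*w + 7)^2 - 10)/(w^2 + 7*w + 10)^3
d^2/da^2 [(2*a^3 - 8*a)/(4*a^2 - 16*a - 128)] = 4*(11*a^3 + 96*a^2 + 672*a + 128)/(a^6 - 12*a^5 - 48*a^4 + 704*a^3 + 1536*a^2 - 12288*a - 32768)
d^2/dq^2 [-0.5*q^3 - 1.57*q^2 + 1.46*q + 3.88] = -3.0*q - 3.14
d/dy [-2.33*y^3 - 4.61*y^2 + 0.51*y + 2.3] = -6.99*y^2 - 9.22*y + 0.51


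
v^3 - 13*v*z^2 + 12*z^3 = (v - 3*z)*(v - z)*(v + 4*z)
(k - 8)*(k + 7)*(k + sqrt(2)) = k^3 - k^2 + sqrt(2)*k^2 - 56*k - sqrt(2)*k - 56*sqrt(2)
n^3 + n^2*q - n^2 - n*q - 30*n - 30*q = (n - 6)*(n + 5)*(n + q)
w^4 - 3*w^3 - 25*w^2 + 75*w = w*(w - 5)*(w - 3)*(w + 5)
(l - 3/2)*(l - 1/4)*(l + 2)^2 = l^4 + 9*l^3/4 - 21*l^2/8 - 11*l/2 + 3/2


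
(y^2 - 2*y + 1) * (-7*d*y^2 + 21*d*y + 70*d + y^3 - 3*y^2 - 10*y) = -7*d*y^4 + 35*d*y^3 + 21*d*y^2 - 119*d*y + 70*d + y^5 - 5*y^4 - 3*y^3 + 17*y^2 - 10*y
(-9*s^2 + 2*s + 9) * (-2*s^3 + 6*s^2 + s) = 18*s^5 - 58*s^4 - 15*s^3 + 56*s^2 + 9*s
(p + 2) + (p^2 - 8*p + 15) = p^2 - 7*p + 17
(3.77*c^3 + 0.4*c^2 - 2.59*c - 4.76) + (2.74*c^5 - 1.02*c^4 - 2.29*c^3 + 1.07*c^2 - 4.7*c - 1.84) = 2.74*c^5 - 1.02*c^4 + 1.48*c^3 + 1.47*c^2 - 7.29*c - 6.6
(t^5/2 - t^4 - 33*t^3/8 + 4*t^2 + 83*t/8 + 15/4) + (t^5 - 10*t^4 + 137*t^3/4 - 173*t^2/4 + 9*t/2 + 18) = 3*t^5/2 - 11*t^4 + 241*t^3/8 - 157*t^2/4 + 119*t/8 + 87/4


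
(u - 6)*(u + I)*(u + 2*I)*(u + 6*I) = u^4 - 6*u^3 + 9*I*u^3 - 20*u^2 - 54*I*u^2 + 120*u - 12*I*u + 72*I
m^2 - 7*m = m*(m - 7)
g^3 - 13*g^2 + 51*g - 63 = (g - 7)*(g - 3)^2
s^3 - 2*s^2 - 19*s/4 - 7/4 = (s - 7/2)*(s + 1/2)*(s + 1)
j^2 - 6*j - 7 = (j - 7)*(j + 1)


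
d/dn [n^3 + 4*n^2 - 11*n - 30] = 3*n^2 + 8*n - 11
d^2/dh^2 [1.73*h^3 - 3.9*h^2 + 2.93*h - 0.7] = 10.38*h - 7.8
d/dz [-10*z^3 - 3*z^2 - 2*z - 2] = -30*z^2 - 6*z - 2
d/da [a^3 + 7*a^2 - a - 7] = 3*a^2 + 14*a - 1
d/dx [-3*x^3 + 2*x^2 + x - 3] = -9*x^2 + 4*x + 1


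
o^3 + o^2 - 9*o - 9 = (o - 3)*(o + 1)*(o + 3)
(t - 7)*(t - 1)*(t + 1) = t^3 - 7*t^2 - t + 7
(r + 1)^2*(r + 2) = r^3 + 4*r^2 + 5*r + 2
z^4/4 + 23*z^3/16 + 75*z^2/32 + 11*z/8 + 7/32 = (z/4 + 1/4)*(z + 1/4)*(z + 1)*(z + 7/2)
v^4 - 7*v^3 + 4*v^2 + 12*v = v*(v - 6)*(v - 2)*(v + 1)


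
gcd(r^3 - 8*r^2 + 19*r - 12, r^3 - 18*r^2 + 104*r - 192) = r - 4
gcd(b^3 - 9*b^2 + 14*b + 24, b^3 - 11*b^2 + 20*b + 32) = b^2 - 3*b - 4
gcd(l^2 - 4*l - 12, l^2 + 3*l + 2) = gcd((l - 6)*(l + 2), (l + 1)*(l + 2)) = l + 2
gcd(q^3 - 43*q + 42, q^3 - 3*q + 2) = q - 1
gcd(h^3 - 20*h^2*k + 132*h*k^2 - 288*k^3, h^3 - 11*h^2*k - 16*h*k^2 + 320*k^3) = h - 8*k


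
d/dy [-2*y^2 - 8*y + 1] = -4*y - 8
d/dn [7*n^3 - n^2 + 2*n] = 21*n^2 - 2*n + 2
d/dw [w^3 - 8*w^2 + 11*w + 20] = 3*w^2 - 16*w + 11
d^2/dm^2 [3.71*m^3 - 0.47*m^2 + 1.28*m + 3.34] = 22.26*m - 0.94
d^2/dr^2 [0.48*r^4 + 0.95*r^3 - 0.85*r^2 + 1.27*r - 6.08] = 5.76*r^2 + 5.7*r - 1.7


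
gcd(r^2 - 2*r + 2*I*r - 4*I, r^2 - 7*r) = 1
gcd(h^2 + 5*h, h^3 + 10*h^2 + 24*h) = h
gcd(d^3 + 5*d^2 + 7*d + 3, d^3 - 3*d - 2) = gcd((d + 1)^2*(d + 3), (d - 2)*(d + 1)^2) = d^2 + 2*d + 1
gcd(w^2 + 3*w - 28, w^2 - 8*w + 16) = w - 4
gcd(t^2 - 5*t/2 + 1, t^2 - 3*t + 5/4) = t - 1/2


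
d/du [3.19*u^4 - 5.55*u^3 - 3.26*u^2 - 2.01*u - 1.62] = 12.76*u^3 - 16.65*u^2 - 6.52*u - 2.01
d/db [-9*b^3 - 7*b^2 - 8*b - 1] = -27*b^2 - 14*b - 8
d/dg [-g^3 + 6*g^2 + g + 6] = -3*g^2 + 12*g + 1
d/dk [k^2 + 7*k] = 2*k + 7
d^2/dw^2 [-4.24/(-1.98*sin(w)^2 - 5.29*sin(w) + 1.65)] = (-66.489984*sin(w)^4 - 133.231824*sin(w)^3 - 74.325928*sin(w)^2 + 229.454808*sin(w) + 265.009328)/(1.98*sin(w)^2 + 5.29*sin(w) - 1.65)^3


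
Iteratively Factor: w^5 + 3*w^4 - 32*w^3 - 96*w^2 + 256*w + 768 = (w - 4)*(w^4 + 7*w^3 - 4*w^2 - 112*w - 192) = (w - 4)^2*(w^3 + 11*w^2 + 40*w + 48) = (w - 4)^2*(w + 4)*(w^2 + 7*w + 12) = (w - 4)^2*(w + 4)^2*(w + 3)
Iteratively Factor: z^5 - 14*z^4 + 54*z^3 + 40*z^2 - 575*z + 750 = (z - 5)*(z^4 - 9*z^3 + 9*z^2 + 85*z - 150) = (z - 5)^2*(z^3 - 4*z^2 - 11*z + 30) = (z - 5)^2*(z + 3)*(z^2 - 7*z + 10) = (z - 5)^3*(z + 3)*(z - 2)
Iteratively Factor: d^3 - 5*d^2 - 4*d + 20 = (d - 5)*(d^2 - 4) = (d - 5)*(d + 2)*(d - 2)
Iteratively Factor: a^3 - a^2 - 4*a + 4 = (a - 2)*(a^2 + a - 2) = (a - 2)*(a + 2)*(a - 1)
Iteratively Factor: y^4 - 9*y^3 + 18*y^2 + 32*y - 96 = (y - 3)*(y^3 - 6*y^2 + 32) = (y - 4)*(y - 3)*(y^2 - 2*y - 8) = (y - 4)^2*(y - 3)*(y + 2)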